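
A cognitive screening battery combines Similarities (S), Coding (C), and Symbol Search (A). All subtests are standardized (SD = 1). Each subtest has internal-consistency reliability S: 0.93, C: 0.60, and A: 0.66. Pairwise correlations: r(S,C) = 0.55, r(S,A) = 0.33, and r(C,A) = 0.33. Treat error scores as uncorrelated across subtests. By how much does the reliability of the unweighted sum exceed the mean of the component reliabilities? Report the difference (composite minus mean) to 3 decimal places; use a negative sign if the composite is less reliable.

0.121

Var(sum) = 3 + 2.42 = 5.42; true-score variance = 2.19 + 2.42 = 4.61; composite reliability = 0.8506.
Mean component reliability = 0.7300.
Difference = 0.8506 − 0.7300 = 0.121.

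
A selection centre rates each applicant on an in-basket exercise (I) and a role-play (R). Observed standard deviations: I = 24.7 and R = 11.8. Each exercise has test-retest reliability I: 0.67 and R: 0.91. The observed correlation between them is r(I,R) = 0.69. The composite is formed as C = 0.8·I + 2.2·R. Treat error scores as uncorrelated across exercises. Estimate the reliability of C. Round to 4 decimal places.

0.8931

Var(C) = 0.8²·24.7² + 2.2²·11.8² + 2·[1.76·24.7·11.8·0.69] = 1064.38 + 707.898 = 1772.28.
Under uncorrelated errors the observed covariances equal the true-score covariances, so only the own-variance terms attenuate.
True-score variance = [0.8²·24.7²·0.67 + 2.2²·11.8²·0.91] + 707.898 = 874.875 + 707.898 = 1582.77.
Reliability = 1582.77 / 1772.28 = 0.8931.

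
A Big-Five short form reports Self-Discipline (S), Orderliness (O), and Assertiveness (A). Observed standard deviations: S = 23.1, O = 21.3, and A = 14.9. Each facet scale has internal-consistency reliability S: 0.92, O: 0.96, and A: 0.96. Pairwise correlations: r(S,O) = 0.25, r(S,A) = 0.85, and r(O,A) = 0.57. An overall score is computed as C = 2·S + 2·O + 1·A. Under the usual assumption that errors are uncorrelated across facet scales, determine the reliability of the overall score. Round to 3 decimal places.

Var(C) = 2²·23.1² + 2²·21.3² + 14.9² + 2·[4·23.1·21.3·0.25 + 2·23.1·14.9·0.85 + 2·21.3·14.9·0.57] = 4171.21 + 2877.91 = 7049.12.
Under uncorrelated errors the observed covariances equal the true-score covariances, so only the own-variance terms attenuate.
True-score variance = [2²·23.1²·0.92 + 2²·21.3²·0.96 + 14.9²·0.96] + 2877.91 = 3918.98 + 2877.91 = 6796.89.
Reliability = 6796.89 / 7049.12 = 0.964.

0.964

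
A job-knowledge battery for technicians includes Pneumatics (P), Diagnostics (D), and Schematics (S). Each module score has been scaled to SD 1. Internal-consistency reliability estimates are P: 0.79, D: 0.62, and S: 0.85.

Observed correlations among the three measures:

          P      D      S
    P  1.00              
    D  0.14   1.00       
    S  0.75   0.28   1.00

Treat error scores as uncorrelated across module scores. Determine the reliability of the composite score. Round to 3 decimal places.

0.861

Var(P+D+S) = 3 + 2·[0.14 + 0.75 + 0.28] = 3 + 2.34 = 5.34.
Under uncorrelated errors the observed covariances equal the true-score covariances, so only the own-variance terms attenuate.
True-score variance = [0.79 + 0.62 + 0.85] + 2.34 = 2.26 + 2.34 = 4.6.
Reliability = 4.6 / 5.34 = 0.861.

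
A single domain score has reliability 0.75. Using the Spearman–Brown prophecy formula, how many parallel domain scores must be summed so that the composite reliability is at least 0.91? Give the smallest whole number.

4

k ≥ ρ*(1−ρ₁)/(ρ₁(1−ρ*)) = 0.91·0.25 / (0.75·0.09) = 3.370.
Smallest integer k = 4.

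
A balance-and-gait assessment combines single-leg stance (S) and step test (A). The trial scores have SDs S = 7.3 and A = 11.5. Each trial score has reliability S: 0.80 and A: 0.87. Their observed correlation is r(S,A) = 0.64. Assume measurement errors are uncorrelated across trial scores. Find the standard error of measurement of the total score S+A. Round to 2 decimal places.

Var(total) = 185.54 + 107.456 = 292.996.
True-score variance = 157.69 + 107.456 = 265.146, so reliability = 0.9049.
Error variance = 292.996 − 265.146 = 27.8505; SEM = √27.8505 = 5.28.

5.28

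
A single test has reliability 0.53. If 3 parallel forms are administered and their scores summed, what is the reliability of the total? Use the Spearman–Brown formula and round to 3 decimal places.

ρ_k = kρ / (1 + (k−1)ρ) = 3·0.53 / (1 + 2·0.53) = 1.590 / 2.060 = 0.772.

0.772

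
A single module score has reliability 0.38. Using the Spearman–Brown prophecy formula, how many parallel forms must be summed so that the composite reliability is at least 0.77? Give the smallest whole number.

6

k ≥ ρ*(1−ρ₁)/(ρ₁(1−ρ*)) = 0.77·0.62 / (0.38·0.23) = 5.462.
Smallest integer k = 6.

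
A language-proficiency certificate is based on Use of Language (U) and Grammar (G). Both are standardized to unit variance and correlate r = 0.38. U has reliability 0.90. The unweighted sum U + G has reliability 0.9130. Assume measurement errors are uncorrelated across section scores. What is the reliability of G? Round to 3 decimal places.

0.860

Var(U+G) = 2 + 2·0.38 = 2.760.
True-score variance = ρ_U + ρ_G + 2·0.38, so 0.9130 = (0.90 + ρ_G + 0.76) / 2.760.
ρ_G = 0.9130·2.760 − 0.90 − 0.76 = 0.860.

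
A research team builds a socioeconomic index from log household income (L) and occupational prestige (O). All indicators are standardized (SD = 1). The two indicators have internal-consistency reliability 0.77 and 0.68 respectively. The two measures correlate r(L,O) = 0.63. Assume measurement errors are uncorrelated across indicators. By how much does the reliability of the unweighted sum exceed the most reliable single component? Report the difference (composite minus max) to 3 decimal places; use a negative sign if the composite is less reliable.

0.061

Var(sum) = 2 + 1.26 = 3.26; true-score variance = 1.45 + 1.26 = 2.71; composite reliability = 0.8313.
Max component reliability = 0.7700.
Difference = 0.8313 − 0.7700 = 0.061.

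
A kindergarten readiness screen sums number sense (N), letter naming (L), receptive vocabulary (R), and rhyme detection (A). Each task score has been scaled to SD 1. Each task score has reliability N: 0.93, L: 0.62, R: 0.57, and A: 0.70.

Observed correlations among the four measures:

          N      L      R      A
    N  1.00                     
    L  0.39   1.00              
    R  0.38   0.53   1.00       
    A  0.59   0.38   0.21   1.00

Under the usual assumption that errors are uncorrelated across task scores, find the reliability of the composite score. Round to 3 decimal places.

Var(N+L+R+A) = 4 + 2·[0.39 + 0.38 + 0.59 + 0.53 + 0.38 + 0.21] = 4 + 4.96 = 8.96.
Under uncorrelated errors the observed covariances equal the true-score covariances, so only the own-variance terms attenuate.
True-score variance = [0.93 + 0.62 + 0.57 + 0.70] + 4.96 = 2.82 + 4.96 = 7.78.
Reliability = 7.78 / 8.96 = 0.868.

0.868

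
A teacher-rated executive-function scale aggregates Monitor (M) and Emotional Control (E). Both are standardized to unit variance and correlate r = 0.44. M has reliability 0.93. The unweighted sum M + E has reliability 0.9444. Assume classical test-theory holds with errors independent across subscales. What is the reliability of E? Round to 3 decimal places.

0.910

Var(M+E) = 2 + 2·0.44 = 2.880.
True-score variance = ρ_M + ρ_E + 2·0.44, so 0.9444 = (0.93 + ρ_E + 0.88) / 2.880.
ρ_E = 0.9444·2.880 − 0.93 − 0.88 = 0.910.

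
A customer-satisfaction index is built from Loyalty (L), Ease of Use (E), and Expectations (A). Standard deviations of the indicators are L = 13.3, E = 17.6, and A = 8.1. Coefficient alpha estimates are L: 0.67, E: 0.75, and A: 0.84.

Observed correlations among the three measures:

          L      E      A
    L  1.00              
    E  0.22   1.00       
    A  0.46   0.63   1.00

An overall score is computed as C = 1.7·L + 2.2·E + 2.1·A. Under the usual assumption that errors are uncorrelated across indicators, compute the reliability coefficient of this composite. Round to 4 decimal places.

Var(C) = 1.7²·13.3² + 2.2²·17.6² + 2.1²·8.1² + 2·[3.74·13.3·17.6·0.22 + 3.57·13.3·8.1·0.46 + 4.62·17.6·8.1·0.63] = 2299.79 + 1568.9 = 3868.69.
Because errors are independent across components, Cov(Tᵢ,Tⱼ) = Cov(Xᵢ,Xⱼ); the off-diagonal part of the true-score variance is the same as above.
True-score variance = [1.7²·13.3²·0.67 + 2.2²·17.6²·0.75 + 2.1²·8.1²·0.84] + 1568.9 = 1709.99 + 1568.9 = 3278.89.
Reliability = 3278.89 / 3868.69 = 0.8475.

0.8475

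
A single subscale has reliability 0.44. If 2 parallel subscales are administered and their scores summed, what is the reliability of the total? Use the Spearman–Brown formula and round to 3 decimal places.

ρ_k = kρ / (1 + (k−1)ρ) = 2·0.44 / (1 + 1·0.44) = 0.880 / 1.440 = 0.611.

0.611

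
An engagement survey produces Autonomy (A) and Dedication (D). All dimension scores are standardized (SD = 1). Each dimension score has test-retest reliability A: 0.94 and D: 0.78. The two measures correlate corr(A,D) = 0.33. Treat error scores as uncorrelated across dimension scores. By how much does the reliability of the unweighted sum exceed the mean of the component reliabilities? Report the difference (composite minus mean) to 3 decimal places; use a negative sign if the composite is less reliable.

0.035

Var(sum) = 2 + 0.66 = 2.66; true-score variance = 1.72 + 0.66 = 2.38; composite reliability = 0.8947.
Mean component reliability = 0.8600.
Difference = 0.8947 − 0.8600 = 0.035.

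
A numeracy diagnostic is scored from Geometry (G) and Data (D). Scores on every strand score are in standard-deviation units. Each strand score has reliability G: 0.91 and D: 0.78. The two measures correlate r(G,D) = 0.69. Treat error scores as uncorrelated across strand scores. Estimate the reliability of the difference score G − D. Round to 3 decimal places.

0.500

Var(G−D) = 1 + 1 − 2·0.69 = 2 − 1.38 = 0.62.
Under uncorrelated errors the observed covariances equal the true-score covariances, so only the own-variance terms attenuate.
True-score variance = [0.91 + 0.78] − 1.38 = 1.69 − 1.38 = 0.31.
Reliability = 0.31 / 0.62 = 0.500.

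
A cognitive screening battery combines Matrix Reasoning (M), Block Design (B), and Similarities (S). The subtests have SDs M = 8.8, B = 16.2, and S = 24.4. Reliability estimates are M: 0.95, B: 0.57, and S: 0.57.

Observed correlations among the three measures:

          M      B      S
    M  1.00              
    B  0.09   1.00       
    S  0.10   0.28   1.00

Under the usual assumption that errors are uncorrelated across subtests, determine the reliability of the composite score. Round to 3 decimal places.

Var(M+B+S) = 8.8² + 16.2² + 24.4² + 2·[8.8·16.2·0.09 + 8.8·24.4·0.10 + 16.2·24.4·0.28] = 935.24 + 289.962 = 1225.2.
Under uncorrelated errors the observed covariances equal the true-score covariances, so only the own-variance terms attenuate.
True-score variance = [8.8²·0.95 + 16.2²·0.57 + 24.4²·0.57] + 289.962 = 562.514 + 289.962 = 852.476.
Reliability = 852.476 / 1225.2 = 0.696.

0.696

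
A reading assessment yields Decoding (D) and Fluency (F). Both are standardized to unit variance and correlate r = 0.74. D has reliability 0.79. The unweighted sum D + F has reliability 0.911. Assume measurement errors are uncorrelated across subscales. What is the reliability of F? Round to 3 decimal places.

0.900

Var(D+F) = 2 + 2·0.74 = 3.480.
True-score variance = ρ_D + ρ_F + 2·0.74, so 0.911 = (0.79 + ρ_F + 1.48) / 3.480.
ρ_F = 0.911·3.480 − 0.79 − 1.48 = 0.900.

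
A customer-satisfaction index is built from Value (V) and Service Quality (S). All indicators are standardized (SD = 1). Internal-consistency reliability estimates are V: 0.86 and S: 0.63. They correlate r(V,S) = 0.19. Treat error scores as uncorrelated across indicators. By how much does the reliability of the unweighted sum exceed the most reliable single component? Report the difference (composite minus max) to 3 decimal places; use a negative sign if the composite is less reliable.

Var(sum) = 2 + 0.38 = 2.38; true-score variance = 1.49 + 0.38 = 1.87; composite reliability = 0.7857.
Max component reliability = 0.8600.
Difference = 0.7857 − 0.8600 = -0.074.

-0.074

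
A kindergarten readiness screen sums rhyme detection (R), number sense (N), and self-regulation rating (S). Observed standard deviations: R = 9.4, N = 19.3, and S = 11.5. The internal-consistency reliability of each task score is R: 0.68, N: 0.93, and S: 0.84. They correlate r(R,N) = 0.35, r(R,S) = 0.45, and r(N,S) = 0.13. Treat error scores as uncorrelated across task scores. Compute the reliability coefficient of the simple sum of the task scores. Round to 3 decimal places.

0.914

Var(R+N+S) = 9.4² + 19.3² + 11.5² + 2·[9.4·19.3·0.35 + 9.4·11.5·0.45 + 19.3·11.5·0.13] = 593.1 + 281.991 = 875.091.
Under uncorrelated errors the observed covariances equal the true-score covariances, so only the own-variance terms attenuate.
True-score variance = [9.4²·0.68 + 19.3²·0.93 + 11.5²·0.84] + 281.991 = 517.591 + 281.991 = 799.582.
Reliability = 799.582 / 875.091 = 0.914.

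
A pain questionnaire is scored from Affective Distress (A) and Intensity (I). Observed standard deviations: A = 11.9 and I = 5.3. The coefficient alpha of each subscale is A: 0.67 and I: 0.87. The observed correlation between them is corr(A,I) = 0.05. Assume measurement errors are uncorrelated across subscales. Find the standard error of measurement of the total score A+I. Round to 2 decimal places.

Var(total) = 169.7 + 6.307 = 176.007.
True-score variance = 119.317 + 6.307 = 125.624, so reliability = 0.7137.
Error variance = 176.007 − 125.624 = 50.383; SEM = √50.383 = 7.10.

7.10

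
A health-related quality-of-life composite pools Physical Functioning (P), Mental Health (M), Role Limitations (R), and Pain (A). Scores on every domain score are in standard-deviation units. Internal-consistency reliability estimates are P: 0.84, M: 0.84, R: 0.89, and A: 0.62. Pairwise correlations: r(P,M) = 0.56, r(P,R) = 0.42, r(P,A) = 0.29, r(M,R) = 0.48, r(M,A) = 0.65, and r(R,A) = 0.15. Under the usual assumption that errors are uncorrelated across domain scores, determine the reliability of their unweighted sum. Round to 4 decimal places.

0.9110

Var(P+M+R+A) = 4 + 2·[0.56 + 0.42 + 0.29 + 0.48 + 0.65 + 0.15] = 4 + 5.1 = 9.1.
Because errors are independent across components, Cov(Tᵢ,Tⱼ) = Cov(Xᵢ,Xⱼ); the off-diagonal part of the true-score variance is the same as above.
True-score variance = [0.84 + 0.84 + 0.89 + 0.62] + 5.1 = 3.19 + 5.1 = 8.29.
Reliability = 8.29 / 9.1 = 0.9110.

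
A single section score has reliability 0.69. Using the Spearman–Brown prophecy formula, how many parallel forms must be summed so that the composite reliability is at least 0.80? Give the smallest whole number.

2

k ≥ ρ*(1−ρ₁)/(ρ₁(1−ρ*)) = 0.80·0.31 / (0.69·0.20) = 1.797.
Smallest integer k = 2.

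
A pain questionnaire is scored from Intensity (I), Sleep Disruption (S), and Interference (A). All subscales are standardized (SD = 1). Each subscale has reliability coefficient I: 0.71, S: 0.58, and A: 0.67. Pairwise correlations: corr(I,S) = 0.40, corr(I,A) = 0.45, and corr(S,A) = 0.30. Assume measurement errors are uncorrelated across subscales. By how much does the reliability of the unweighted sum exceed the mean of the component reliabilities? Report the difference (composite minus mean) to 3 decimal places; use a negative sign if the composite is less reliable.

0.150

Var(sum) = 3 + 2.3 = 5.3; true-score variance = 1.96 + 2.3 = 4.26; composite reliability = 0.8038.
Mean component reliability = 0.6533.
Difference = 0.8038 − 0.6533 = 0.150.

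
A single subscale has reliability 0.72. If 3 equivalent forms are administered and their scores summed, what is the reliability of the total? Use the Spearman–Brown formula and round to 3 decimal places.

ρ_k = kρ / (1 + (k−1)ρ) = 3·0.72 / (1 + 2·0.72) = 2.160 / 2.440 = 0.885.

0.885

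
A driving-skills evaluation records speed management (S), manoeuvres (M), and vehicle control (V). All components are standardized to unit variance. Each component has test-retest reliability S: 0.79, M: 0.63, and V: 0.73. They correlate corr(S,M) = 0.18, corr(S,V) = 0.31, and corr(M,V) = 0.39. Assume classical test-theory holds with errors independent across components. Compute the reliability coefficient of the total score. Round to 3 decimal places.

Var(S+M+V) = 3 + 2·[0.18 + 0.31 + 0.39] = 3 + 1.76 = 4.76.
Under uncorrelated errors the observed covariances equal the true-score covariances, so only the own-variance terms attenuate.
True-score variance = [0.79 + 0.63 + 0.73] + 1.76 = 2.15 + 1.76 = 3.91.
Reliability = 3.91 / 4.76 = 0.821.

0.821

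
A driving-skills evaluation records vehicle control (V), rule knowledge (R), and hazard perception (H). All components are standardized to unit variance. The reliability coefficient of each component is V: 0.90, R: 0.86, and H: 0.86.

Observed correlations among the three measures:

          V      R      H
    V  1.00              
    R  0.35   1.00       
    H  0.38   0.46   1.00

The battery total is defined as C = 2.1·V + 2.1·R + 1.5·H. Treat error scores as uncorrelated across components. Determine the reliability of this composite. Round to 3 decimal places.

0.929

Var(C) = 2.1² + 2.1² + 1.5² + 2·[4.41·0.35 + 3.15·0.38 + 3.15·0.46] = 11.07 + 8.379 = 19.449.
Under uncorrelated errors the observed covariances equal the true-score covariances, so only the own-variance terms attenuate.
True-score variance = [2.1²·0.90 + 2.1²·0.86 + 1.5²·0.86] + 8.379 = 9.6966 + 8.379 = 18.0756.
Reliability = 18.0756 / 19.449 = 0.929.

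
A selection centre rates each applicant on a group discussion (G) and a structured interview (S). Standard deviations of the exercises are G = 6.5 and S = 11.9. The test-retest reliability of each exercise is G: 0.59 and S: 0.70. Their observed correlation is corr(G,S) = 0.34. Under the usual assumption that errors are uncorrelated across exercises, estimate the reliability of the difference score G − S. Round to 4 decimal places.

Var(G−S) = 6.5² + 11.9² − 2·6.5·11.9·0.34 = 183.86 − 52.598 = 131.262.
With uncorrelated errors the cross-covariances are all true-score covariance, so they carry over unchanged; only the diagonal terms shrink to ρᵢσᵢ².
True-score variance = [6.5²·0.59 + 11.9²·0.70] − 52.598 = 124.055 − 52.598 = 71.4565.
Reliability = 71.4565 / 131.262 = 0.5444.

0.5444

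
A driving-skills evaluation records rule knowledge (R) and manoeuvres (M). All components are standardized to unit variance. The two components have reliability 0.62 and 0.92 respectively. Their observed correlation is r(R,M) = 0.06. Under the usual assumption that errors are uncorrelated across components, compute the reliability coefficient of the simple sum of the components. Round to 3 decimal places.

0.783

Var(R+M) = 2 + 2·[0.06] = 2 + 0.12 = 2.12.
With uncorrelated errors the cross-covariances are all true-score covariance, so they carry over unchanged; only the diagonal terms shrink to ρᵢσᵢ².
True-score variance = [0.62 + 0.92] + 0.12 = 1.54 + 0.12 = 1.66.
Reliability = 1.66 / 2.12 = 0.783.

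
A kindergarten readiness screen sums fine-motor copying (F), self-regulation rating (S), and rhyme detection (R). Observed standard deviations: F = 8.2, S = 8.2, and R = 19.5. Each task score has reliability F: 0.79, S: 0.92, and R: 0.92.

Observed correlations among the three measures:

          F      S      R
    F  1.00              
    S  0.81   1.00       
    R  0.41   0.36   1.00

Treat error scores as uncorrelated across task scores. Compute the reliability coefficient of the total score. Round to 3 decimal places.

0.943

Var(F+S+R) = 8.2² + 8.2² + 19.5² + 2·[8.2·8.2·0.81 + 8.2·19.5·0.41 + 8.2·19.5·0.36] = 514.73 + 355.175 = 869.905.
With uncorrelated errors the cross-covariances are all true-score covariance, so they carry over unchanged; only the diagonal terms shrink to ρᵢσᵢ².
True-score variance = [8.2²·0.79 + 8.2²·0.92 + 19.5²·0.92] + 355.175 = 464.81 + 355.175 = 819.985.
Reliability = 819.985 / 869.905 = 0.943.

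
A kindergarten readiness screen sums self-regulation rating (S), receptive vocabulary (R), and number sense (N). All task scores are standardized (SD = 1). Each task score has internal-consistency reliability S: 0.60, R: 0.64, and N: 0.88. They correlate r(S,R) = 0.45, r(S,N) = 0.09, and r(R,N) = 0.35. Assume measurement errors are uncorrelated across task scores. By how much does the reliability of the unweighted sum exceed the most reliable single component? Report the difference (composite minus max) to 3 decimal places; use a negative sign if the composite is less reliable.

-0.064

Var(sum) = 3 + 1.78 = 4.78; true-score variance = 2.12 + 1.78 = 3.9; composite reliability = 0.8159.
Max component reliability = 0.8800.
Difference = 0.8159 − 0.8800 = -0.064.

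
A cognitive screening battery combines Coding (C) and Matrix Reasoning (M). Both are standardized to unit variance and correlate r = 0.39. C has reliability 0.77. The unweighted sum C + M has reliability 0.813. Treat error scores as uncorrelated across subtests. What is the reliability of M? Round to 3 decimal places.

0.710

Var(C+M) = 2 + 2·0.39 = 2.780.
True-score variance = ρ_C + ρ_M + 2·0.39, so 0.813 = (0.77 + ρ_M + 0.78) / 2.780.
ρ_M = 0.813·2.780 − 0.77 − 0.78 = 0.710.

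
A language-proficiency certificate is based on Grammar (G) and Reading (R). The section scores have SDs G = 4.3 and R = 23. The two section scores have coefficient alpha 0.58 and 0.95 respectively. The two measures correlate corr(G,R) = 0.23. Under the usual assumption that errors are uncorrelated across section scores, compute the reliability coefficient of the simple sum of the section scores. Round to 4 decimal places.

0.9423

Var(G+R) = 4.3² + 23² + 2·[4.3·23·0.23] = 547.49 + 45.494 = 592.984.
Under uncorrelated errors the observed covariances equal the true-score covariances, so only the own-variance terms attenuate.
True-score variance = [4.3²·0.58 + 23²·0.95] + 45.494 = 513.274 + 45.494 = 558.768.
Reliability = 558.768 / 592.984 = 0.9423.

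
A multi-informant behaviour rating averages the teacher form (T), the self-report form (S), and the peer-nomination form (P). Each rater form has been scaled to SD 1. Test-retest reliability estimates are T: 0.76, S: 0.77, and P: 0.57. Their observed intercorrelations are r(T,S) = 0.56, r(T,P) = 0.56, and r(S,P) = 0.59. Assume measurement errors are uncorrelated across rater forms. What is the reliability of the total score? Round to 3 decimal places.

0.860

Var(T+S+P) = 3 + 2·[0.56 + 0.56 + 0.59] = 3 + 3.42 = 6.42.
Under uncorrelated errors the observed covariances equal the true-score covariances, so only the own-variance terms attenuate.
True-score variance = [0.76 + 0.77 + 0.57] + 3.42 = 2.1 + 3.42 = 5.52.
Reliability = 5.52 / 6.42 = 0.860.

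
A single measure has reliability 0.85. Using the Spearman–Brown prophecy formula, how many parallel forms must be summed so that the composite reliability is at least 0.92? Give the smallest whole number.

3

k ≥ ρ*(1−ρ₁)/(ρ₁(1−ρ*)) = 0.92·0.15 / (0.85·0.08) = 2.029.
Smallest integer k = 3.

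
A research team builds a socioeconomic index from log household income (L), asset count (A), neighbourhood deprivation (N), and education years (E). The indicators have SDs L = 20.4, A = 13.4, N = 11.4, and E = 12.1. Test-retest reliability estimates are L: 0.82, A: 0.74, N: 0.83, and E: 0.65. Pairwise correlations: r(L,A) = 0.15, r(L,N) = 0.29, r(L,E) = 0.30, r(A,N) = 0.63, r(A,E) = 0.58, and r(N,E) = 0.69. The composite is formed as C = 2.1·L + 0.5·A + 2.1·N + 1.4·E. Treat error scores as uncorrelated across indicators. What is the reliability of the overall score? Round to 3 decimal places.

Var(C) = 2.1²·20.4² + 0.5²·13.4² + 2.1²·11.4² + 1.4²·12.1² + 2·[1.05·20.4·13.4·0.15 + 4.41·20.4·11.4·0.29 + 2.94·20.4·12.1·0.30 + 1.05·13.4·11.4·0.63 + 0.7·13.4·12.1·0.58 + 2.94·11.4·12.1·0.69] = 2740.24 + 2009.79 = 4750.03.
With uncorrelated errors the cross-covariances are all true-score covariance, so they carry over unchanged; only the diagonal terms shrink to ρᵢσᵢ².
True-score variance = [2.1²·20.4²·0.82 + 0.5²·13.4²·0.74 + 2.1²·11.4²·0.83 + 1.4²·12.1²·0.65] + 2009.79 = 2200.36 + 2009.79 = 4210.14.
Reliability = 4210.14 / 4750.03 = 0.886.

0.886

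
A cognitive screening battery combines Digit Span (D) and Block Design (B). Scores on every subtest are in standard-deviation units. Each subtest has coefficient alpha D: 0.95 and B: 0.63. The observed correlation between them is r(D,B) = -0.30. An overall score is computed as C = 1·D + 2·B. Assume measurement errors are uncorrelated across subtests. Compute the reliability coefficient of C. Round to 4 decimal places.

0.5974

Var(C) = 1 + 2² + 2·[2·(-0.30)] = 5 − 1.2 = 3.8.
With uncorrelated errors the cross-covariances are all true-score covariance, so they carry over unchanged; only the diagonal terms shrink to ρᵢσᵢ².
True-score variance = [0.95 + 2²·0.63] − 1.2 = 3.47 − 1.2 = 2.27.
Reliability = 2.27 / 3.8 = 0.5974.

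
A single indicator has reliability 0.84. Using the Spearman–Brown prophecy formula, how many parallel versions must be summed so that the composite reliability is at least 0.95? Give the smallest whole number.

k ≥ ρ*(1−ρ₁)/(ρ₁(1−ρ*)) = 0.95·0.16 / (0.84·0.05) = 3.619.
Smallest integer k = 4.

4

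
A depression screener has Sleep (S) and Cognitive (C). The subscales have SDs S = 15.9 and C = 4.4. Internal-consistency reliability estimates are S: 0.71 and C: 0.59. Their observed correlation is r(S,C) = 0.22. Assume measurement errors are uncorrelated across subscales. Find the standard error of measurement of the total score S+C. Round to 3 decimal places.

Var(total) = 272.17 + 30.7824 = 302.952.
True-score variance = 190.917 + 30.7824 = 221.7, so reliability = 0.7318.
Error variance = 302.952 − 221.7 = 81.2525; SEM = √81.2525 = 9.014.

9.014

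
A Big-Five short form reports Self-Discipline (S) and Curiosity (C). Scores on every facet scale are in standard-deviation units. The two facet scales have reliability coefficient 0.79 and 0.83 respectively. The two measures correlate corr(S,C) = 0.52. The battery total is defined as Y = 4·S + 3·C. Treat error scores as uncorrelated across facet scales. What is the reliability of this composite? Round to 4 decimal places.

0.8695

Var(Y) = 4² + 3² + 2·[12·0.52] = 25 + 12.48 = 37.48.
Under uncorrelated errors the observed covariances equal the true-score covariances, so only the own-variance terms attenuate.
True-score variance = [4²·0.79 + 3²·0.83] + 12.48 = 20.11 + 12.48 = 32.59.
Reliability = 32.59 / 37.48 = 0.8695.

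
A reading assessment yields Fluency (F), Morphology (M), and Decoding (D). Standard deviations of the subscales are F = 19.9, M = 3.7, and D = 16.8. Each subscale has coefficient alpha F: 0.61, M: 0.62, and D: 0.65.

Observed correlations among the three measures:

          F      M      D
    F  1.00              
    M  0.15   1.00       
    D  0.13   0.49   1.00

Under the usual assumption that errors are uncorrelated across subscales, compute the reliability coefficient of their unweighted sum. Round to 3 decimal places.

0.700

Var(F+M+D) = 19.9² + 3.7² + 16.8² + 2·[19.9·3.7·0.15 + 19.9·16.8·0.13 + 3.7·16.8·0.49] = 691.94 + 169.929 = 861.869.
Under uncorrelated errors the observed covariances equal the true-score covariances, so only the own-variance terms attenuate.
True-score variance = [19.9²·0.61 + 3.7²·0.62 + 16.8²·0.65] + 169.929 = 433.51 + 169.929 = 603.439.
Reliability = 603.439 / 861.869 = 0.700.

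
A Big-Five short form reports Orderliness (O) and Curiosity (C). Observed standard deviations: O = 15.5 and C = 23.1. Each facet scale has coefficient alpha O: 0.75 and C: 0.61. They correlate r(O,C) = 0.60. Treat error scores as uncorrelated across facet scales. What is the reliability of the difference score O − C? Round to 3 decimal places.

Var(O−C) = 15.5² + 23.1² − 2·15.5·23.1·0.60 = 773.86 − 429.66 = 344.2.
Under uncorrelated errors the observed covariances equal the true-score covariances, so only the own-variance terms attenuate.
True-score variance = [15.5²·0.75 + 23.1²·0.61] − 429.66 = 505.69 − 429.66 = 76.0296.
Reliability = 76.0296 / 344.2 = 0.221.

0.221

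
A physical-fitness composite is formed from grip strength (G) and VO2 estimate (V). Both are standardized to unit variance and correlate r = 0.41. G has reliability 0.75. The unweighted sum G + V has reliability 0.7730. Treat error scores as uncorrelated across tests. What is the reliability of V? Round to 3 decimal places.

0.610

Var(G+V) = 2 + 2·0.41 = 2.820.
True-score variance = ρ_G + ρ_V + 2·0.41, so 0.7730 = (0.75 + ρ_V + 0.82) / 2.820.
ρ_V = 0.7730·2.820 − 0.75 − 0.82 = 0.610.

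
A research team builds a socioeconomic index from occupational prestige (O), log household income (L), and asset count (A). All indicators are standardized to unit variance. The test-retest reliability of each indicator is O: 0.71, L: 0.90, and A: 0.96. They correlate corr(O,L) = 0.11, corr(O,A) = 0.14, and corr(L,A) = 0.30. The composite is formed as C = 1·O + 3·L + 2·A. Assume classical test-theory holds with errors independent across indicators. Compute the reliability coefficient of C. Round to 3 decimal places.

0.928

Var(C) = 1 + 3² + 2² + 2·[3·0.11 + 2·0.14 + 6·0.30] = 14 + 4.82 = 18.82.
With uncorrelated errors the cross-covariances are all true-score covariance, so they carry over unchanged; only the diagonal terms shrink to ρᵢσᵢ².
True-score variance = [0.71 + 3²·0.90 + 2²·0.96] + 4.82 = 12.65 + 4.82 = 17.47.
Reliability = 17.47 / 18.82 = 0.928.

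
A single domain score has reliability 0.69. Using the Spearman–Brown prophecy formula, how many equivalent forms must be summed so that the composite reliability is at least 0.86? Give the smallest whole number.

3

k ≥ ρ*(1−ρ₁)/(ρ₁(1−ρ*)) = 0.86·0.31 / (0.69·0.14) = 2.760.
Smallest integer k = 3.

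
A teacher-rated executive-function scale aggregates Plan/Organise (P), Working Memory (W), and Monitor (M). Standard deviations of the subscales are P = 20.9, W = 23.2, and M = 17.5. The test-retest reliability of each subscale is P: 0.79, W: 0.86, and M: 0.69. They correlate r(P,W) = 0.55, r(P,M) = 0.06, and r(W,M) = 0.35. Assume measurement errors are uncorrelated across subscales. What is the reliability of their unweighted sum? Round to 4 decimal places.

0.8777

Var(P+W+M) = 20.9² + 23.2² + 17.5² + 2·[20.9·23.2·0.55 + 20.9·17.5·0.06 + 23.2·17.5·0.35] = 1281.3 + 861.458 = 2142.76.
With uncorrelated errors the cross-covariances are all true-score covariance, so they carry over unchanged; only the diagonal terms shrink to ρᵢσᵢ².
True-score variance = [20.9²·0.79 + 23.2²·0.86 + 17.5²·0.69] + 861.458 = 1019.28 + 861.458 = 1880.74.
Reliability = 1880.74 / 2142.76 = 0.8777.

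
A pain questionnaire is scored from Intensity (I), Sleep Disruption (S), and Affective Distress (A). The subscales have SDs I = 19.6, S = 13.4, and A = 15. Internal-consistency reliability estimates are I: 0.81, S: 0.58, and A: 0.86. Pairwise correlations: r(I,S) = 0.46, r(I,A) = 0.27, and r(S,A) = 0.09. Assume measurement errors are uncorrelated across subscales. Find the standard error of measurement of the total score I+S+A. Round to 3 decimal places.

13.413

Var(total) = 788.72 + 436.569 = 1225.29.
True-score variance = 608.814 + 436.569 = 1045.38, so reliability = 0.8532.
Error variance = 1225.29 − 1045.38 = 179.906; SEM = √179.906 = 13.413.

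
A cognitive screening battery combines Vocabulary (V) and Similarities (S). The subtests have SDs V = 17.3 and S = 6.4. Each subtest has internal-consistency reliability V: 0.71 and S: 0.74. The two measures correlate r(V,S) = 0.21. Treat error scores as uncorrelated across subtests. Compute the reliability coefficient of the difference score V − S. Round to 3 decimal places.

Var(V−S) = 17.3² + 6.4² − 2·17.3·6.4·0.21 = 340.25 − 46.5024 = 293.748.
Under uncorrelated errors the observed covariances equal the true-score covariances, so only the own-variance terms attenuate.
True-score variance = [17.3²·0.71 + 6.4²·0.74] − 46.5024 = 242.806 − 46.5024 = 196.304.
Reliability = 196.304 / 293.748 = 0.668.

0.668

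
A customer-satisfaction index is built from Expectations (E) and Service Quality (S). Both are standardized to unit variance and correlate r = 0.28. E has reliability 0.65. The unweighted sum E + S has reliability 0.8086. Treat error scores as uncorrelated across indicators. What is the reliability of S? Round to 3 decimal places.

Var(E+S) = 2 + 2·0.28 = 2.560.
True-score variance = ρ_E + ρ_S + 2·0.28, so 0.8086 = (0.65 + ρ_S + 0.56) / 2.560.
ρ_S = 0.8086·2.560 − 0.65 − 0.56 = 0.860.

0.860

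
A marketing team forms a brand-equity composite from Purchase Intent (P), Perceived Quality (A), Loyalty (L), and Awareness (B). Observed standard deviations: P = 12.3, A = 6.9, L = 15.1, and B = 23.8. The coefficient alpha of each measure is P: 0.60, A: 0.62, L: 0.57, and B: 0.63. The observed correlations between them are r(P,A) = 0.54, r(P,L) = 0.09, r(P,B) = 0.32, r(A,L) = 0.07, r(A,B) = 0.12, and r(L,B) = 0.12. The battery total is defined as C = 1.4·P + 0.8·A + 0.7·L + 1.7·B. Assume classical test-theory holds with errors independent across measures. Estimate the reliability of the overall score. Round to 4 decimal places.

0.7222

Var(C) = 1.4²·12.3² + 0.8²·6.9² + 0.7²·15.1² + 1.7²·23.8² + 2·[1.12·12.3·6.9·0.54 + 0.98·12.3·15.1·0.09 + 2.38·12.3·23.8·0.32 + 0.56·6.9·15.1·0.07 + 1.36·6.9·23.8·0.12 + 1.19·15.1·23.8·0.12] = 2075.74 + 745.732 = 2821.47.
Because errors are independent across components, Cov(Tᵢ,Tⱼ) = Cov(Xᵢ,Xⱼ); the off-diagonal part of the true-score variance is the same as above.
True-score variance = [1.4²·12.3²·0.60 + 0.8²·6.9²·0.62 + 0.7²·15.1²·0.57 + 1.7²·23.8²·0.63] + 745.732 = 1291.81 + 745.732 = 2037.54.
Reliability = 2037.54 / 2821.47 = 0.7222.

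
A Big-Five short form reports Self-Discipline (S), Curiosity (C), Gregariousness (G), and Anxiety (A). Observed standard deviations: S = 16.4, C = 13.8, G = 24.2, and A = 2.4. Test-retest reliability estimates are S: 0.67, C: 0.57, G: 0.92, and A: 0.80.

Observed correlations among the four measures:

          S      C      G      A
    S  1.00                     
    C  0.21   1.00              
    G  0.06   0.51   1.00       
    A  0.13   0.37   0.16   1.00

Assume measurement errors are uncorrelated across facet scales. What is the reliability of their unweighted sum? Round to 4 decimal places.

Var(S+C+G+A) = 16.4² + 13.8² + 24.2² + 2.4² + 2·[16.4·13.8·0.21 + 16.4·24.2·0.06 + 16.4·2.4·0.13 + 13.8·24.2·0.51 + 13.8·2.4·0.37 + 24.2·2.4·0.16] = 1050.8 + 536.647 = 1587.45.
Because errors are independent across components, Cov(Tᵢ,Tⱼ) = Cov(Xᵢ,Xⱼ); the off-diagonal part of the true-score variance is the same as above.
True-score variance = [16.4²·0.67 + 13.8²·0.57 + 24.2²·0.92 + 2.4²·0.80] + 536.647 = 832.151 + 536.647 = 1368.8.
Reliability = 1368.8 / 1587.45 = 0.8623.

0.8623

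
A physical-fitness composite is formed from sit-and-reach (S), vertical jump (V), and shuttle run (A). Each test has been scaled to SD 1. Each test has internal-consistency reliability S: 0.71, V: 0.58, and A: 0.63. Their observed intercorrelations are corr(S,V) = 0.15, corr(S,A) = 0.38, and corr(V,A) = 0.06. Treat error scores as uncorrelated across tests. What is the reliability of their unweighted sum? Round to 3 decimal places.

Var(S+V+A) = 3 + 2·[0.15 + 0.38 + 0.06] = 3 + 1.18 = 4.18.
Because errors are independent across components, Cov(Tᵢ,Tⱼ) = Cov(Xᵢ,Xⱼ); the off-diagonal part of the true-score variance is the same as above.
True-score variance = [0.71 + 0.58 + 0.63] + 1.18 = 1.92 + 1.18 = 3.1.
Reliability = 3.1 / 4.18 = 0.742.

0.742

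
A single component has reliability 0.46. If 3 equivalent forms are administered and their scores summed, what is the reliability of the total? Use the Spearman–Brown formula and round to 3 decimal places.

0.719

ρ_k = kρ / (1 + (k−1)ρ) = 3·0.46 / (1 + 2·0.46) = 1.380 / 1.920 = 0.719.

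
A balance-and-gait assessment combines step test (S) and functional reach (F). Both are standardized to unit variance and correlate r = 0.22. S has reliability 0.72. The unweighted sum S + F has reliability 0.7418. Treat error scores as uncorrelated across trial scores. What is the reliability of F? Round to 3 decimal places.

0.650

Var(S+F) = 2 + 2·0.22 = 2.440.
True-score variance = ρ_S + ρ_F + 2·0.22, so 0.7418 = (0.72 + ρ_F + 0.44) / 2.440.
ρ_F = 0.7418·2.440 − 0.72 − 0.44 = 0.650.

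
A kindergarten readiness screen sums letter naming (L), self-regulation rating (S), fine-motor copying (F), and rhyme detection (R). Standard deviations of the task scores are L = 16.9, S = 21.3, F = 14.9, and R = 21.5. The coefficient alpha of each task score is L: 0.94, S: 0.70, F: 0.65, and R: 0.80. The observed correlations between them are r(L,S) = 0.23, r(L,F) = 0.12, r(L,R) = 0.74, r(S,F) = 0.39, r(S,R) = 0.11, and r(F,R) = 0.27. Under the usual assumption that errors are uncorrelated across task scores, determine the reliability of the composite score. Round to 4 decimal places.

0.8806

Var(L+S+F+R) = 16.9² + 21.3² + 14.9² + 21.5² + 2·[16.9·21.3·0.23 + 16.9·14.9·0.12 + 16.9·21.5·0.74 + 21.3·14.9·0.39 + 21.3·21.5·0.11 + 14.9·21.5·0.27] = 1423.56 + 1285.07 = 2708.63.
Because errors are independent across components, Cov(Tᵢ,Tⱼ) = Cov(Xᵢ,Xⱼ); the off-diagonal part of the true-score variance is the same as above.
True-score variance = [16.9²·0.94 + 21.3²·0.70 + 14.9²·0.65 + 21.5²·0.80] + 1285.07 = 1100.16 + 1285.07 = 2385.23.
Reliability = 2385.23 / 2708.63 = 0.8806.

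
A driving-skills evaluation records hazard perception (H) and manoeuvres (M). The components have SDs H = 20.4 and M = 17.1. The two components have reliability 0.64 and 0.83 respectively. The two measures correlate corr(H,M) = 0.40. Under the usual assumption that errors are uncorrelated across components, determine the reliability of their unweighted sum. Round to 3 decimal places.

0.798

Var(H+M) = 20.4² + 17.1² + 2·[20.4·17.1·0.40] = 708.57 + 279.072 = 987.642.
Under uncorrelated errors the observed covariances equal the true-score covariances, so only the own-variance terms attenuate.
True-score variance = [20.4²·0.64 + 17.1²·0.83] + 279.072 = 509.043 + 279.072 = 788.115.
Reliability = 788.115 / 987.642 = 0.798.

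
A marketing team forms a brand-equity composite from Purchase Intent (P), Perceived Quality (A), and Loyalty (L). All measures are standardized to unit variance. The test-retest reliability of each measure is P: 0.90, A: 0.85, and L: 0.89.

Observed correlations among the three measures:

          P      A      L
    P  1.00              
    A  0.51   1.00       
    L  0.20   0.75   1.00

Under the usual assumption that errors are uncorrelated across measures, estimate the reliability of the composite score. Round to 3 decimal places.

0.939

Var(P+A+L) = 3 + 2·[0.51 + 0.20 + 0.75] = 3 + 2.92 = 5.92.
Under uncorrelated errors the observed covariances equal the true-score covariances, so only the own-variance terms attenuate.
True-score variance = [0.90 + 0.85 + 0.89] + 2.92 = 2.64 + 2.92 = 5.56.
Reliability = 5.56 / 5.92 = 0.939.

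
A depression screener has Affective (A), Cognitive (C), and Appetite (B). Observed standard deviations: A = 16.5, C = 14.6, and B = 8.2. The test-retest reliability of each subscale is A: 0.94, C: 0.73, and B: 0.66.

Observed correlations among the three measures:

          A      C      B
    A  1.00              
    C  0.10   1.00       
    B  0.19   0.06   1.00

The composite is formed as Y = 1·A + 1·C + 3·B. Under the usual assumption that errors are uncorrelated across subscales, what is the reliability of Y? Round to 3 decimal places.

0.791

Var(Y) = 16.5² + 14.6² + 3²·8.2² + 2·[16.5·14.6·0.10 + 3·16.5·8.2·0.19 + 3·14.6·8.2·0.06] = 1090.57 + 245.521 = 1336.09.
With uncorrelated errors the cross-covariances are all true-score covariance, so they carry over unchanged; only the diagonal terms shrink to ρᵢσᵢ².
True-score variance = [16.5²·0.94 + 14.6²·0.73 + 3²·8.2²·0.66] + 245.521 = 810.927 + 245.521 = 1056.45.
Reliability = 1056.45 / 1336.09 = 0.791.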